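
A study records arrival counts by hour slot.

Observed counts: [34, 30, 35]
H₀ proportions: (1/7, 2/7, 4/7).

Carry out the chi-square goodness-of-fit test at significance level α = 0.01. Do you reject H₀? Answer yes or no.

n = 99; E_i = n·p_i = [14.14, 28.29, 56.57]
χ² = (34−14.14)²/14.14 + (30−28.29)²/28.29 + (35−56.57)²/56.57 = 36.2096
df = 2
p-value (upper-tail) = 0.00000
At α=0.01: p < α → reject H₀

reject H₀: yes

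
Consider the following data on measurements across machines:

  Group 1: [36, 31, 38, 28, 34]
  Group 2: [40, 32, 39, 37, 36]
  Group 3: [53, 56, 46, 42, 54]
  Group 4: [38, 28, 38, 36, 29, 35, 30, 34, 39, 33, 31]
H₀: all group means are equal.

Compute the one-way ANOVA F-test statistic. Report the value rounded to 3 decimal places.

Group means [33.40, 36.80, 50.20, 33.73], grand mean 37.423
SSB = Σnᵢ(x̄ᵢ−x̄)² = 1049.364; SSW = ΣΣ(x−x̄ᵢ)² = 390.982
MSB = 1049.364/3 = 349.7881; MSW = 390.982/22 = 17.7719
F = MSB/MSW = 19.6821
df = (3, 22)

test statistic = 19.682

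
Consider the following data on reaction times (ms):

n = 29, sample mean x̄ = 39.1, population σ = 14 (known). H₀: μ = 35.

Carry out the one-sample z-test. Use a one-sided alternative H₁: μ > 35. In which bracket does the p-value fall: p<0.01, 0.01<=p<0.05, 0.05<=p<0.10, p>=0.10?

SE = σ/√n = 14/√29 = 2.5997
z = (x̄−μ₀)/SE = (39.1−35)/2.5997 = 1.5771
p-value (one-sided, H₁ greater) = 0.05739
→ bracket: 0.05<=p<0.10

p-value bracket: 0.05<=p<0.10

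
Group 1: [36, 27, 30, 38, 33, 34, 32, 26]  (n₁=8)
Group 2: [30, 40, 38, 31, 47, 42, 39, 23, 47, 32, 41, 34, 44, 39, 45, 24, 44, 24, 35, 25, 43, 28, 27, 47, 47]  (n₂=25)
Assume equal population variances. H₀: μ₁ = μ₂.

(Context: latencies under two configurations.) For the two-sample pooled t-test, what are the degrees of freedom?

df = n₁ + n₂ − 2 = 8 + 25 − 2 = 31

degrees of freedom = 31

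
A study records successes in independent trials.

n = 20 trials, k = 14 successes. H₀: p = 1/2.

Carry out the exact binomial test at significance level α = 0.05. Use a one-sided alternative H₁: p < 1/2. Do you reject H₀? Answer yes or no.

reject H₀: no

Exact binomial: n=20, k=14, p₀=1/2=0.5000
P(X≤14) from Σ C(n,i)·p₀^i·(1−p₀)^(n−i)
p-value (one-sided, H₁ less) = 0.97931
At α=0.05: p ≥ α → fail to reject H₀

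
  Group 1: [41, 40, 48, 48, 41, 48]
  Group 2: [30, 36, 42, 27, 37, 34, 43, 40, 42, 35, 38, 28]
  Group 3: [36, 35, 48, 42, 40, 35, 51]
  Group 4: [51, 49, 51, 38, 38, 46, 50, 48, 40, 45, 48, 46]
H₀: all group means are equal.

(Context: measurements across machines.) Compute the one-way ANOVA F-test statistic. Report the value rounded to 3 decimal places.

Group means [44.33, 36.00, 41.00, 45.83], grand mean 41.486
SSB = Σnᵢ(x̄ᵢ−x̄)² = 638.243; SSW = ΣΣ(x−x̄ᵢ)² = 905.000
MSB = 638.243/3 = 212.7477; MSW = 905.000/33 = 27.4242
F = MSB/MSW = 7.7577
df = (3, 33)

test statistic = 7.758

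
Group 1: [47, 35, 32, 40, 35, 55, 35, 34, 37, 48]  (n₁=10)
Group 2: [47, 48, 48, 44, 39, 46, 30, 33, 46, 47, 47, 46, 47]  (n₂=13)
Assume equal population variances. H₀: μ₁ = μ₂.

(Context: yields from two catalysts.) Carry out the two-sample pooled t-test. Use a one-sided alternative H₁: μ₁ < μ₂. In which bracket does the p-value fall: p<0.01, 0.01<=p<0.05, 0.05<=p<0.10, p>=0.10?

p-value bracket: 0.05<=p<0.10

x̄₁=39.800, s₁=7.613, n₁=10
x̄₂=43.692, s₂=5.921, n₂=13
s_p² = [9·7.613² + 12·5.921²]/21 = 44.8747
SE = √(s_p²·(1/10+1/13)) = 2.8177
t = (39.800−43.692)/2.8177 = -1.3814
df = 21
p-value (one-sided, H₁ less) = 0.09084
→ bracket: 0.05<=p<0.10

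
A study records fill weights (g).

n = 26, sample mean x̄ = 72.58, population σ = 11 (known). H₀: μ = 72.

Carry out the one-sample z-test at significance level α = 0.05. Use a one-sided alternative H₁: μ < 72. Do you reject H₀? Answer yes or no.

reject H₀: no

SE = σ/√n = 11/√26 = 2.1573
z = (x̄−μ₀)/SE = (72.58−72)/2.1573 = 0.2689
p-value (one-sided, H₁ less) = 0.60598
At α=0.05: p ≥ α → fail to reject H₀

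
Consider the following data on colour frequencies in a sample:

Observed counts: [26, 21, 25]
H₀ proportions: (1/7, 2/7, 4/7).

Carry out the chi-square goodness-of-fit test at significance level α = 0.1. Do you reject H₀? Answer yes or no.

n = 72; E_i = n·p_i = [10.29, 20.57, 41.14]
χ² = (26−10.29)²/10.29 + (21−20.57)²/20.57 + (25−41.14)²/41.14 = 30.3507
df = 2
p-value (upper-tail) = 0.00000
At α=0.1: p < α → reject H₀

reject H₀: yes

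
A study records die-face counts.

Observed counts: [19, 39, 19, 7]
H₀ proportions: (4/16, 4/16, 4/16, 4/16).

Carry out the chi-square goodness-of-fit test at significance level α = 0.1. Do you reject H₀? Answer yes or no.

reject H₀: yes

n = 84; E_i = n·p_i = [21.00, 21.00, 21.00, 21.00]
χ² = (19−21.00)²/21.00 + (39−21.00)²/21.00 + (19−21.00)²/21.00 + (7−21.00)²/21.00 = 25.1429
df = 3
p-value (upper-tail) = 0.00001
At α=0.1: p < α → reject H₀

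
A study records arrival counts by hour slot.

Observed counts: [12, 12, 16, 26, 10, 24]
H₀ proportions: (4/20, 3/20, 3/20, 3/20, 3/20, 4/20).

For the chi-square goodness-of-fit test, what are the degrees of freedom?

df = k − 1 = 6 − 1 = 5

degrees of freedom = 5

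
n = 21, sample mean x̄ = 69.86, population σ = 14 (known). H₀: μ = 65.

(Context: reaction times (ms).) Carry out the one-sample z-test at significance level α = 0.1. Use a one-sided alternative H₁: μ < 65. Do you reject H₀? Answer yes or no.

reject H₀: no

SE = σ/√n = 14/√21 = 3.0551
z = (x̄−μ₀)/SE = (69.86−65)/3.0551 = 1.5908
p-value (one-sided, H₁ less) = 0.94417
At α=0.1: p ≥ α → fail to reject H₀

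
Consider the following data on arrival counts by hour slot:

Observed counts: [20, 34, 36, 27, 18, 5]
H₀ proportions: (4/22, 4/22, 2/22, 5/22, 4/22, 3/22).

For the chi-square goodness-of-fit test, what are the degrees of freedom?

degrees of freedom = 5

df = k − 1 = 6 − 1 = 5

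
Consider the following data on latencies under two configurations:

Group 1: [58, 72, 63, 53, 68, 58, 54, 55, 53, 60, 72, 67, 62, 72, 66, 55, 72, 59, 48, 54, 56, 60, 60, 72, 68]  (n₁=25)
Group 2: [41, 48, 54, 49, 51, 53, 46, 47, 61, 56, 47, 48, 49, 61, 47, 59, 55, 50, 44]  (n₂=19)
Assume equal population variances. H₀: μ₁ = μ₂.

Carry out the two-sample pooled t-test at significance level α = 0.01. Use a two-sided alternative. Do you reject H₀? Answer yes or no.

reject H₀: yes

x̄₁=61.480, s₁=7.304, n₁=25
x̄₂=50.842, s₂=5.610, n₂=19
s_p² = [24·7.304² + 18·5.610²]/42 = 43.9706
SE = √(s_p²·(1/25+1/19)) = 2.0182
t = (61.480−50.842)/2.0182 = 5.2710
df = 42
p-value (two-sided) = 0.00000
At α=0.01: p < α → reject H₀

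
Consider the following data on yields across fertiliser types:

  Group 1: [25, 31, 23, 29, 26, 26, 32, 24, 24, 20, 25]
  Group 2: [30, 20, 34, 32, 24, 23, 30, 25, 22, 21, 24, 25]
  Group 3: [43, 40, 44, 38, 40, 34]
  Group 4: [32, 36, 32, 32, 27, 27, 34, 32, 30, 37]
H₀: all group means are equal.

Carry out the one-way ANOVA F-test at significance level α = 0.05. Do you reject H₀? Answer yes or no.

Group means [25.91, 25.83, 39.83, 31.90], grand mean 29.564
SSB = Σnᵢ(x̄ᵢ−x̄)² = 1001.281; SSW = ΣΣ(x−x̄ᵢ)² = 516.309
MSB = 1001.281/3 = 333.7602; MSW = 516.309/35 = 14.7517
F = MSB/MSW = 22.6252
df = (3, 35)
p-value (upper-tail) = 0.00000
At α=0.05: p < α → reject H₀

reject H₀: yes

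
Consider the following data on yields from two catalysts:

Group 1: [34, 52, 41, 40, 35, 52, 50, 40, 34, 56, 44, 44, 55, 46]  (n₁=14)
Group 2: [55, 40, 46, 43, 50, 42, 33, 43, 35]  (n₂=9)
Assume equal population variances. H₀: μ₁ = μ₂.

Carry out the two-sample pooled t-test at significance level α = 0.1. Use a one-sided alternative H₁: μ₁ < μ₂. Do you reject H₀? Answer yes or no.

reject H₀: no

x̄₁=44.500, s₁=7.603, n₁=14
x̄₂=43.000, s₂=6.856, n₂=9
s_p² = [13·7.603² + 8·6.856²]/21 = 53.6905
SE = √(s_p²·(1/14+1/9)) = 3.1306
t = (44.500−43.000)/3.1306 = 0.4791
df = 21
p-value (one-sided, H₁ less) = 0.68161
At α=0.1: p ≥ α → fail to reject H₀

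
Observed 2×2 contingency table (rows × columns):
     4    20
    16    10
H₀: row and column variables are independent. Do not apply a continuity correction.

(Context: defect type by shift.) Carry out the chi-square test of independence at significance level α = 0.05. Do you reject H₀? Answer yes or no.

reject H₀: yes

Row totals [24, 26], col totals [20, 30], n=50
χ² = (4−9.60)²/9.60 + (20−14.40)²/14.40 + (16−10.40)²/10.40 + (10−15.60)²/15.60 = 10.4701
df = 1
p-value (upper-tail) = 0.00121
At α=0.05: p < α → reject H₀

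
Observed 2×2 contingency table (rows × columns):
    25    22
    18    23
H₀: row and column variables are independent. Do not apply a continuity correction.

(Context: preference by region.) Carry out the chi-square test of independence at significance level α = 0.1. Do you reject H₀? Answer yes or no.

reject H₀: no

Row totals [47, 41], col totals [43, 45], n=88
χ² = (25−22.97)²/22.97 + (22−24.03)²/24.03 + (18−20.03)²/20.03 + (23−20.97)²/20.97 = 0.7562
df = 1
p-value (upper-tail) = 0.38453
At α=0.1: p ≥ α → fail to reject H₀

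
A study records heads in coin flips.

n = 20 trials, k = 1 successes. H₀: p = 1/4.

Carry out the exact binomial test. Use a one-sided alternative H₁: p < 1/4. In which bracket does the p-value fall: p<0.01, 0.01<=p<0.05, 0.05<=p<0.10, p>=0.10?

Exact binomial: n=20, k=1, p₀=1/4=0.2500
P(X≤1) from Σ C(n,i)·p₀^i·(1−p₀)^(n−i)
p-value (one-sided, H₁ less) = 0.02431
→ bracket: 0.01<=p<0.05

p-value bracket: 0.01<=p<0.05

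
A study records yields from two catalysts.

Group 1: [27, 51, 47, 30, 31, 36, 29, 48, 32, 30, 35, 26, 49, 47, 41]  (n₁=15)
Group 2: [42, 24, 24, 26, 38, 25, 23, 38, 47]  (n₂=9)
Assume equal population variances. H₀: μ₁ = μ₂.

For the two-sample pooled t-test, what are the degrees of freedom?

df = n₁ + n₂ − 2 = 15 + 9 − 2 = 22

degrees of freedom = 22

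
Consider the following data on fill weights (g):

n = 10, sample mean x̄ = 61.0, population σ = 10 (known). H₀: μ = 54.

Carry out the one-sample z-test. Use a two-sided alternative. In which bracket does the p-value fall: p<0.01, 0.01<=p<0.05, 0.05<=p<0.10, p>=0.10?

SE = σ/√n = 10/√10 = 3.1623
z = (x̄−μ₀)/SE = (61.0−54)/3.1623 = 2.2136
p-value (two-sided) = 0.02686
→ bracket: 0.01<=p<0.05

p-value bracket: 0.01<=p<0.05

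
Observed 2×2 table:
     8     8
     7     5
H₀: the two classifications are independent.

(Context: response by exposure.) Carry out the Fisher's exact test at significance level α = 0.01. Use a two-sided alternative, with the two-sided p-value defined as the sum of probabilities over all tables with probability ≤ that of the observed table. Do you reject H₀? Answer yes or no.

reject H₀: no

Margins: r₁=16, r₂=12, c₁=15, c₂=13, n=28
p_obs = C(16,8)·C(12,7)/C(28,15); sum pmf over tables with pmf ≤ p_obs
p-value (two-sided) = 0.71768
At α=0.01: p ≥ α → fail to reject H₀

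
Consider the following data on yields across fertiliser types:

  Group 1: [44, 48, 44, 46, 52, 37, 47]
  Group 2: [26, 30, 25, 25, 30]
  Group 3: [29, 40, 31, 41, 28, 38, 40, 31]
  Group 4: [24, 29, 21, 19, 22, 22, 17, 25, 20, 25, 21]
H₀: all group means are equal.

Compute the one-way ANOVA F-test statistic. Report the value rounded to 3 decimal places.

test statistic = 46.712

Group means [45.43, 27.20, 34.75, 22.27], grand mean 31.516
SSB = Σnᵢ(x̄ᵢ−x̄)² = 2471.546; SSW = ΣΣ(x−x̄ᵢ)² = 476.196
MSB = 2471.546/3 = 823.8486; MSW = 476.196/27 = 17.6369
F = MSB/MSW = 46.7117
df = (3, 27)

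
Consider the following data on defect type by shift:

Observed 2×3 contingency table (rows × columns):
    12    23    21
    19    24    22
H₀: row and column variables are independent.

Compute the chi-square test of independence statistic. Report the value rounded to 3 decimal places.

Row totals [56, 65], col totals [31, 47, 43], n=121
χ² = (12−14.35)²/14.35 + (23−21.75)²/21.75 + (21−19.90)²/19.90 + (19−16.65)²/16.65 + (24−25.25)²/25.25 + (22−23.10)²/23.10 = 0.9611
df = 2

test statistic = 0.961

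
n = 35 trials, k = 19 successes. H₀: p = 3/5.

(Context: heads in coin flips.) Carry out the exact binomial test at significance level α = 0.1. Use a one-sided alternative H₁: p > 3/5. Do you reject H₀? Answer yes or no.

Exact binomial: n=35, k=19, p₀=3/5=0.6000
P(X≥19) from Σ C(n,i)·p₀^i·(1−p₀)^(n−i)
p-value (one-sided, H₁ greater) = 0.80652
At α=0.1: p ≥ α → fail to reject H₀

reject H₀: no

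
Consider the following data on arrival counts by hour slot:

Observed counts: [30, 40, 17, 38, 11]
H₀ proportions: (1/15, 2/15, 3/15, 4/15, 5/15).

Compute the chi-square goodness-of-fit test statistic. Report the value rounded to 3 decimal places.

n = 136; E_i = n·p_i = [9.07, 18.13, 27.20, 36.27, 45.33]
χ² = (30−9.07)²/9.07 + (40−18.13)²/18.13 + (17−27.20)²/27.20 + (38−36.27)²/36.27 + (11−45.33)²/45.33 = 104.6103
df = 4

test statistic = 104.610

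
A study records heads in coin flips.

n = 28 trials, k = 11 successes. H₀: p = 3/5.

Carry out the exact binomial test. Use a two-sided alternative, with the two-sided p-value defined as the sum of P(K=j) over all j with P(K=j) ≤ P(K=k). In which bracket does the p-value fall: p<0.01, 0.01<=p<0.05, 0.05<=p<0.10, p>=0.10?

Exact binomial: n=28, k=11, p₀=3/5=0.6000
P(X=j) = C(n,j)·p₀^j·(1−p₀)^(n−j); p = Σ P(X=j) over j with P(X=j) ≤ P(X=11)
p-value (two-sided) = 0.03265
→ bracket: 0.01<=p<0.05

p-value bracket: 0.01<=p<0.05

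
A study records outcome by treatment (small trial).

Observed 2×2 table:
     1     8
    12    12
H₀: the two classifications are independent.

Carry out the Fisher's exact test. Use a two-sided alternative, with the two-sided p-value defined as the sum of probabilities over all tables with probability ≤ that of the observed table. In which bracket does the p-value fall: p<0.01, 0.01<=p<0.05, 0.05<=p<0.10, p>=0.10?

Margins: r₁=9, r₂=24, c₁=13, c₂=20, n=33
p_obs = C(9,1)·C(24,12)/C(33,13); sum pmf over tables with pmf ≤ p_obs
p-value (two-sided) = 0.05596
→ bracket: 0.05<=p<0.10

p-value bracket: 0.05<=p<0.10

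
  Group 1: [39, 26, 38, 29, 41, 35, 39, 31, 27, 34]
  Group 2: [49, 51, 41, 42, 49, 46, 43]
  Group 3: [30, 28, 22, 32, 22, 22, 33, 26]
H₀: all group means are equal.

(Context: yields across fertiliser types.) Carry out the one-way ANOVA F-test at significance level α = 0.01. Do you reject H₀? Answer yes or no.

reject H₀: yes

Group means [33.90, 45.86, 26.88], grand mean 35.000
SSB = Σnᵢ(x̄ᵢ−x̄)² = 1365.368; SSW = ΣΣ(x−x̄ᵢ)² = 502.632
MSB = 1365.368/2 = 682.6839; MSW = 502.632/22 = 22.8469
F = MSB/MSW = 29.8808
df = (2, 22)
p-value (upper-tail) = 0.00000
At α=0.01: p < α → reject H₀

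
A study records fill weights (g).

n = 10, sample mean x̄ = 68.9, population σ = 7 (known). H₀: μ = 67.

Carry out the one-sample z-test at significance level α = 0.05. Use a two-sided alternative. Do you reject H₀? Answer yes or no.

SE = σ/√n = 7/√10 = 2.2136
z = (x̄−μ₀)/SE = (68.9−67)/2.2136 = 0.8583
p-value (two-sided) = 0.39071
At α=0.05: p ≥ α → fail to reject H₀

reject H₀: no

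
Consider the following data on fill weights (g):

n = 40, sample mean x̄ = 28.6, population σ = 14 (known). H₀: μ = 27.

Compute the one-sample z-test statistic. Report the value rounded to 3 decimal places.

SE = σ/√n = 14/√40 = 2.2136
z = (x̄−μ₀)/SE = (28.6−27)/2.2136 = 0.7228

test statistic = 0.723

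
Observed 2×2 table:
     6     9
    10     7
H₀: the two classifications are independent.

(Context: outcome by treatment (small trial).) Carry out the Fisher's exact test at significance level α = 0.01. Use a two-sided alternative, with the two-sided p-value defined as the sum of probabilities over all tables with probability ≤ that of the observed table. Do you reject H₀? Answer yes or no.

Margins: r₁=15, r₂=17, c₁=16, c₂=16, n=32
p_obs = C(15,6)·C(17,10)/C(32,16); sum pmf over tables with pmf ≤ p_obs
p-value (two-sided) = 0.47949
At α=0.01: p ≥ α → fail to reject H₀

reject H₀: no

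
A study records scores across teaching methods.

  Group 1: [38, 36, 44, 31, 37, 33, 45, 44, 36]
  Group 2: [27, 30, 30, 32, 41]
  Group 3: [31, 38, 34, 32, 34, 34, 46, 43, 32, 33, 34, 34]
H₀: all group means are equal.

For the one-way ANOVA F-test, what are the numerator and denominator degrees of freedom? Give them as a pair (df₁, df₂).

k = 3 groups, N = 26 total
df = (k−1, N−k) = (3−1, 26−3) = (2, 23)

degrees of freedom = [2, 23]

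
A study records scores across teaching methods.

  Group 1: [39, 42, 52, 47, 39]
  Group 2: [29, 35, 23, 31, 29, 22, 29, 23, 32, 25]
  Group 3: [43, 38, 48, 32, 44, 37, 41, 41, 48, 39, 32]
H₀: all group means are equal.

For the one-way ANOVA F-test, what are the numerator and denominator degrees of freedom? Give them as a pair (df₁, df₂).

k = 3 groups, N = 26 total
df = (k−1, N−k) = (3−1, 26−3) = (2, 23)

degrees of freedom = [2, 23]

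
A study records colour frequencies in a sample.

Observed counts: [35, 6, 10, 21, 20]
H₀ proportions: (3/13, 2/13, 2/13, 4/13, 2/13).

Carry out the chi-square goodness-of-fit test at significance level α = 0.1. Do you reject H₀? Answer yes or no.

reject H₀: yes

n = 92; E_i = n·p_i = [21.23, 14.15, 14.15, 28.31, 14.15]
χ² = (35−21.23)²/21.23 + (6−14.15)²/14.15 + (10−14.15)²/14.15 + (21−28.31)²/28.31 + (20−14.15)²/14.15 = 19.1476
df = 4
p-value (upper-tail) = 0.00074
At α=0.1: p < α → reject H₀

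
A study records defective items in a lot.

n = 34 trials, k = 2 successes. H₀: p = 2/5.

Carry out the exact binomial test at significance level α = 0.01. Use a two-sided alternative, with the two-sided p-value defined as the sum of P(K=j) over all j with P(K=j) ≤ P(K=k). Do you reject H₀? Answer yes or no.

Exact binomial: n=34, k=2, p₀=2/5=0.4000
P(X=j) = C(n,j)·p₀^j·(1−p₀)^(n−j); p = Σ P(X=j) over j with P(X=j) ≤ P(X=2)
p-value (two-sided) = 0.00001
At α=0.01: p < α → reject H₀

reject H₀: yes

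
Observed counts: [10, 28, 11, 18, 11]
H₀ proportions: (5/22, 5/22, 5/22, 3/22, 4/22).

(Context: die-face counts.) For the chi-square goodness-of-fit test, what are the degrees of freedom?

df = k − 1 = 5 − 1 = 4

degrees of freedom = 4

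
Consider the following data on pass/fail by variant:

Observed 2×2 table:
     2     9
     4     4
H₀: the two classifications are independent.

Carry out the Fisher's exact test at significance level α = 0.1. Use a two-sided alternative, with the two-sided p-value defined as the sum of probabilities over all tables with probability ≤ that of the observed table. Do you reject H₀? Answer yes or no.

Margins: r₁=11, r₂=8, c₁=6, c₂=13, n=19
p_obs = C(11,2)·C(8,4)/C(19,6); sum pmf over tables with pmf ≤ p_obs
p-value (two-sided) = 0.31889
At α=0.1: p ≥ α → fail to reject H₀

reject H₀: no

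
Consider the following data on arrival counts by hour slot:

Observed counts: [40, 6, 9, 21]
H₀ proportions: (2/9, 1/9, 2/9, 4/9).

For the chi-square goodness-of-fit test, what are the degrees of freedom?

df = k − 1 = 4 − 1 = 3

degrees of freedom = 3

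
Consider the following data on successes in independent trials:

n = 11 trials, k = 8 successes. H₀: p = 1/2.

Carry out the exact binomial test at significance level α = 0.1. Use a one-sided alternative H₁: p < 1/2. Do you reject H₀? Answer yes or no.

Exact binomial: n=11, k=8, p₀=1/2=0.5000
P(X≤8) from Σ C(n,i)·p₀^i·(1−p₀)^(n−i)
p-value (one-sided, H₁ less) = 0.96729
At α=0.1: p ≥ α → fail to reject H₀

reject H₀: no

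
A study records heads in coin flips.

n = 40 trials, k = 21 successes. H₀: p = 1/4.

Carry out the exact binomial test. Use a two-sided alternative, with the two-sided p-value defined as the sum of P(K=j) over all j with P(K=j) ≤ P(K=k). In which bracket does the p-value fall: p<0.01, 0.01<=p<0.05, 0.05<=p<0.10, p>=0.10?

Exact binomial: n=40, k=21, p₀=1/4=0.2500
P(X=j) = C(n,j)·p₀^j·(1−p₀)^(n−j); p = Σ P(X=j) over j with P(X=j) ≤ P(X=21)
p-value (two-sided) = 0.00018
→ bracket: p<0.01

p-value bracket: p<0.01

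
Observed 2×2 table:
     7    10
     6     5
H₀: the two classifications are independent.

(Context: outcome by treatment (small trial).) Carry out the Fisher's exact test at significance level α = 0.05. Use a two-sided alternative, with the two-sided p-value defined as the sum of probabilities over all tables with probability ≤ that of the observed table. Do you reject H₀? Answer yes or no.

Margins: r₁=17, r₂=11, c₁=13, c₂=15, n=28
p_obs = C(17,7)·C(11,6)/C(28,13); sum pmf over tables with pmf ≤ p_obs
p-value (two-sided) = 0.70004
At α=0.05: p ≥ α → fail to reject H₀

reject H₀: no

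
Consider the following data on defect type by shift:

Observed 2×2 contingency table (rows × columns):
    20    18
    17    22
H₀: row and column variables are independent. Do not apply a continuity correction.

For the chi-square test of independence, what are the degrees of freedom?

degrees of freedom = 1

df = (r−1)(c−1) = (2−1)·(2−1) = 1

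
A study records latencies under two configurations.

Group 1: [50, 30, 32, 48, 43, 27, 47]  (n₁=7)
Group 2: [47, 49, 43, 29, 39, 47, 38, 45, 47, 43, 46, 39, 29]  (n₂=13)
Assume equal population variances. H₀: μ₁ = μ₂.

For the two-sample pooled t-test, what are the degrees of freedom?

degrees of freedom = 18

df = n₁ + n₂ − 2 = 7 + 13 − 2 = 18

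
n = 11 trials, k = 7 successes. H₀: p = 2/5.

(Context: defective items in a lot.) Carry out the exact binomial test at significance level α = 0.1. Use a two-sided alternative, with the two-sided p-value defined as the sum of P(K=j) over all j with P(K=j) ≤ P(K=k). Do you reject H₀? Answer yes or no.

Exact binomial: n=11, k=7, p₀=2/5=0.4000
P(X=j) = C(n,j)·p₀^j·(1−p₀)^(n−j); p = Σ P(X=j) over j with P(X=j) ≤ P(X=7)
p-value (two-sided) = 0.12959
At α=0.1: p ≥ α → fail to reject H₀

reject H₀: no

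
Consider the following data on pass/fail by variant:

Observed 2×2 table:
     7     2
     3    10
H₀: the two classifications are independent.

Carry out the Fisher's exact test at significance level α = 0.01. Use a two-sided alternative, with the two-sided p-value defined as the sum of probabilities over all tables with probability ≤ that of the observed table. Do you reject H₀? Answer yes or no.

reject H₀: no

Margins: r₁=9, r₂=13, c₁=10, c₂=12, n=22
p_obs = C(9,7)·C(13,3)/C(22,10); sum pmf over tables with pmf ≤ p_obs
p-value (two-sided) = 0.02742
At α=0.01: p ≥ α → fail to reject H₀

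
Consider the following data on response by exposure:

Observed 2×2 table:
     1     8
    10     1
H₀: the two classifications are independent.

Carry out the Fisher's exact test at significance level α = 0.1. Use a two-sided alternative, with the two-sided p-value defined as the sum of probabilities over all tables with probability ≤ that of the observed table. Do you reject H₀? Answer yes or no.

reject H₀: yes

Margins: r₁=9, r₂=11, c₁=11, c₂=9, n=20
p_obs = C(9,1)·C(11,10)/C(20,11); sum pmf over tables with pmf ≤ p_obs
p-value (two-sided) = 0.00092
At α=0.1: p < α → reject H₀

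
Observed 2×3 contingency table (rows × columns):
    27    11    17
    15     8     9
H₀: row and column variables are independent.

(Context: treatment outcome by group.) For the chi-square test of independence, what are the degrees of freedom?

df = (r−1)(c−1) = (2−1)·(3−1) = 2

degrees of freedom = 2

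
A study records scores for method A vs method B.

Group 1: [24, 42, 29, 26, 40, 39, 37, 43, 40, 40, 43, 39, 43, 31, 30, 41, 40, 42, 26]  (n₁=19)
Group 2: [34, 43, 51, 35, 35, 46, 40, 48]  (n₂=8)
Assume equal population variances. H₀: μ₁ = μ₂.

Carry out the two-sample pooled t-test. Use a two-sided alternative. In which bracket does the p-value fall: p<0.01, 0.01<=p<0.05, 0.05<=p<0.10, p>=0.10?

x̄₁=36.579, s₁=6.560, n₁=19
x̄₂=41.500, s₂=6.525, n₂=8
s_p² = [18·6.560² + 7·6.525²]/25 = 42.9053
SE = √(s_p²·(1/19+1/8)) = 2.7607
t = (36.579−41.500)/2.7607 = -1.7826
df = 25
p-value (two-sided) = 0.08681
→ bracket: 0.05<=p<0.10

p-value bracket: 0.05<=p<0.10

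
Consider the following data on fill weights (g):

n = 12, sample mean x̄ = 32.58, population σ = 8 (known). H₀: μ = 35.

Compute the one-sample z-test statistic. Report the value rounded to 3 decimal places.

SE = σ/√n = 8/√12 = 2.3094
z = (x̄−μ₀)/SE = (32.58−35)/2.3094 = -1.0479

test statistic = -1.048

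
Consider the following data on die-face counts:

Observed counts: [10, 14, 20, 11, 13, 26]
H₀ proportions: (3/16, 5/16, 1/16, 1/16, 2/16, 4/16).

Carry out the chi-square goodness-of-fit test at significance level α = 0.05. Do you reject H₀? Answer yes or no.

reject H₀: yes

n = 94; E_i = n·p_i = [17.62, 29.38, 5.88, 5.88, 11.75, 23.50]
χ² = (10−17.62)²/17.62 + (14−29.38)²/29.38 + (20−5.88)²/5.88 + (11−5.88)²/5.88 + (13−11.75)²/11.75 + (26−23.50)²/23.50 = 50.1759
df = 5
p-value (upper-tail) = 0.00000
At α=0.05: p < α → reject H₀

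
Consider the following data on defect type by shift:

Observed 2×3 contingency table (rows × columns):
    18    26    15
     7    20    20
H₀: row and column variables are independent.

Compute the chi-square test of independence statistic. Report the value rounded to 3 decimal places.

test statistic = 5.043

Row totals [59, 47], col totals [25, 46, 35], n=106
χ² = (18−13.92)²/13.92 + (26−25.60)²/25.60 + (15−19.48)²/19.48 + (7−11.08)²/11.08 + (20−20.40)²/20.40 + (20−15.52)²/15.52 = 5.0430
df = 2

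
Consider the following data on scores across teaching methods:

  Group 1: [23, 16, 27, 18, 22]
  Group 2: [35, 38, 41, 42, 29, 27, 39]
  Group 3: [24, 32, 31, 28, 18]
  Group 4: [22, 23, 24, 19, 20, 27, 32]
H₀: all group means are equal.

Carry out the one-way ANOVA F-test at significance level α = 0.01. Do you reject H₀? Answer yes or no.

reject H₀: yes

Group means [21.20, 35.86, 26.60, 23.86], grand mean 27.375
SSB = Σnᵢ(x̄ᵢ−x̄)² = 783.911; SSW = ΣΣ(x−x̄ᵢ)² = 529.714
MSB = 783.911/3 = 261.3036; MSW = 529.714/20 = 26.4857
F = MSB/MSW = 9.8658
df = (3, 20)
p-value (upper-tail) = 0.00033
At α=0.01: p < α → reject H₀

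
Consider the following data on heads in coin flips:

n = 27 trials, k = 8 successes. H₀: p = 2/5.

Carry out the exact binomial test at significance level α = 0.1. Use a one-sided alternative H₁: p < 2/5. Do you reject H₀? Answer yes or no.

Exact binomial: n=27, k=8, p₀=2/5=0.4000
P(X≤8) from Σ C(n,i)·p₀^i·(1−p₀)^(n−i)
p-value (one-sided, H₁ less) = 0.18395
At α=0.1: p ≥ α → fail to reject H₀

reject H₀: no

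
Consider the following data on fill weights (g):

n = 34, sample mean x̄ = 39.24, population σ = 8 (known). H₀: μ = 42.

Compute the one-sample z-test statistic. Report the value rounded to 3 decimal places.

SE = σ/√n = 8/√34 = 1.3720
z = (x̄−μ₀)/SE = (39.24−42)/1.3720 = -2.0117

test statistic = -2.012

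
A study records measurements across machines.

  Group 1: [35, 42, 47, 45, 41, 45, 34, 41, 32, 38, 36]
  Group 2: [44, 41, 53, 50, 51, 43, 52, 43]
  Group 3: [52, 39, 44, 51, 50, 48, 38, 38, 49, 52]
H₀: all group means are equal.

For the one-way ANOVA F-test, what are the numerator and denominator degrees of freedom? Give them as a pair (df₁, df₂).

k = 3 groups, N = 29 total
df = (k−1, N−k) = (3−1, 29−3) = (2, 26)

degrees of freedom = [2, 26]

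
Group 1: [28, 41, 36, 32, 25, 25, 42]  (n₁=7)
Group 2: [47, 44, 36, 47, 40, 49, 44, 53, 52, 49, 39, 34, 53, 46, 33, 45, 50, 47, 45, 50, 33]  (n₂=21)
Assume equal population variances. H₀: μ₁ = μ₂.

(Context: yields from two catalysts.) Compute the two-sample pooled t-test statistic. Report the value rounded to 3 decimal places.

x̄₁=32.714, s₁=7.158, n₁=7
x̄₂=44.571, s₂=6.408, n₂=21
s_p² = [6·7.158² + 20·6.408²]/26 = 43.4066
SE = √(s_p²·(1/7+1/21)) = 2.8754
t = (32.714−44.571)/2.8754 = -4.1237
df = 26

test statistic = -4.124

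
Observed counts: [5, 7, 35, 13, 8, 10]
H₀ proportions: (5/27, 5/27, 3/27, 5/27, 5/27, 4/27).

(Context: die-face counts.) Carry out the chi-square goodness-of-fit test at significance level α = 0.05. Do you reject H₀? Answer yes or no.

n = 78; E_i = n·p_i = [14.44, 14.44, 8.67, 14.44, 14.44, 11.56]
χ² = (5−14.44)²/14.44 + (7−14.44)²/14.44 + (35−8.67)²/8.67 + (13−14.44)²/14.44 + (8−14.44)²/14.44 + (10−11.56)²/11.56 = 93.2538
df = 5
p-value (upper-tail) = 0.00000
At α=0.05: p < α → reject H₀

reject H₀: yes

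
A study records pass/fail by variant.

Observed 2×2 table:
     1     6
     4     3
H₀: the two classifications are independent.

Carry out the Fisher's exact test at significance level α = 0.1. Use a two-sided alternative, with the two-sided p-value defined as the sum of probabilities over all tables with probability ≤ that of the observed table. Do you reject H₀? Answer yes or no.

Margins: r₁=7, r₂=7, c₁=5, c₂=9, n=14
p_obs = C(7,1)·C(7,4)/C(14,5); sum pmf over tables with pmf ≤ p_obs
p-value (two-sided) = 0.26573
At α=0.1: p ≥ α → fail to reject H₀

reject H₀: no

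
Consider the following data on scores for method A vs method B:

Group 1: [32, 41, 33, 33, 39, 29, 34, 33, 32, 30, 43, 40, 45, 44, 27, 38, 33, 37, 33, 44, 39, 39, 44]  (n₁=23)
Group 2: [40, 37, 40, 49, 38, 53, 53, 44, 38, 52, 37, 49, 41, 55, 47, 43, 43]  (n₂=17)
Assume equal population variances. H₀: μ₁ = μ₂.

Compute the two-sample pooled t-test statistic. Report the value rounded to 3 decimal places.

x̄₁=36.609, s₁=5.366, n₁=23
x̄₂=44.647, s₂=6.184, n₂=17
s_p² = [22·5.366² + 16·6.184²]/38 = 32.7726
SE = √(s_p²·(1/23+1/17)) = 1.8310
t = (36.609−44.647)/1.8310 = -4.3901
df = 38

test statistic = -4.390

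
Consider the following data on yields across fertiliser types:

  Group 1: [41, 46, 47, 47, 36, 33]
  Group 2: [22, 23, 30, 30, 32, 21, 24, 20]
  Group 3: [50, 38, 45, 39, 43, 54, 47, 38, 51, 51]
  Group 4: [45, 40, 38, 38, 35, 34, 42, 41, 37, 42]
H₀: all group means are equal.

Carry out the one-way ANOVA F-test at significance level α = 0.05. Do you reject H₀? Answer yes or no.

reject H₀: yes

Group means [41.67, 25.25, 45.60, 39.20], grand mean 38.235
SSB = Σnᵢ(x̄ᵢ−x̄)² = 1971.284; SSW = ΣΣ(x−x̄ᵢ)² = 758.833
MSB = 1971.284/3 = 657.0948; MSW = 758.833/30 = 25.2944
F = MSB/MSW = 25.9778
df = (3, 30)
p-value (upper-tail) = 0.00000
At α=0.05: p < α → reject H₀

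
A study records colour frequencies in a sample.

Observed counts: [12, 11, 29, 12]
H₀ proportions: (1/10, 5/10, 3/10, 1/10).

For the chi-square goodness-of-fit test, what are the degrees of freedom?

df = k − 1 = 4 − 1 = 3

degrees of freedom = 3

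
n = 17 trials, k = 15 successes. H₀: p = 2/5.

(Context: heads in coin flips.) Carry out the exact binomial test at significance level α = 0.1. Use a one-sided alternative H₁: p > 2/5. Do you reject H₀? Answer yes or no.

Exact binomial: n=17, k=15, p₀=2/5=0.4000
P(X≥15) from Σ C(n,i)·p₀^i·(1−p₀)^(n−i)
p-value (one-sided, H₁ greater) = 0.00006
At α=0.1: p < α → reject H₀

reject H₀: yes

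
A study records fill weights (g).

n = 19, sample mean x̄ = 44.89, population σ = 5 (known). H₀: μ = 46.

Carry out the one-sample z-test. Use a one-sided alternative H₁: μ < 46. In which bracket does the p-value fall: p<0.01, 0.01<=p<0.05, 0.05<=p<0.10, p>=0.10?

SE = σ/√n = 5/√19 = 1.1471
z = (x̄−μ₀)/SE = (44.89−46)/1.1471 = -0.9677
p-value (one-sided, H₁ less) = 0.16660
→ bracket: p>=0.10

p-value bracket: p>=0.10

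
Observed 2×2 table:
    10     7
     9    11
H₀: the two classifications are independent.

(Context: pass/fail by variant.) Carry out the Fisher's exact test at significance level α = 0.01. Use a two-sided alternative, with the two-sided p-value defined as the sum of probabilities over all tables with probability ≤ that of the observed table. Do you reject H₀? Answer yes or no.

reject H₀: no

Margins: r₁=17, r₂=20, c₁=19, c₂=18, n=37
p_obs = C(17,10)·C(20,9)/C(37,19); sum pmf over tables with pmf ≤ p_obs
p-value (two-sided) = 0.51481
At α=0.01: p ≥ α → fail to reject H₀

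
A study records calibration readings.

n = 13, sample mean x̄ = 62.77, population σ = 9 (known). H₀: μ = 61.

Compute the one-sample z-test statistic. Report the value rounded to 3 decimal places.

SE = σ/√n = 9/√13 = 2.4962
z = (x̄−μ₀)/SE = (62.77−61)/2.4962 = 0.7091

test statistic = 0.709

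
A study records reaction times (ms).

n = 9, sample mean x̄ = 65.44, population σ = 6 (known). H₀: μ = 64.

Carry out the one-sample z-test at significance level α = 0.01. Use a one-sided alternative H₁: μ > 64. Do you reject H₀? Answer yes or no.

reject H₀: no

SE = σ/√n = 6/√9 = 2.0000
z = (x̄−μ₀)/SE = (65.44−64)/2.0000 = 0.7200
p-value (one-sided, H₁ greater) = 0.23576
At α=0.01: p ≥ α → fail to reject H₀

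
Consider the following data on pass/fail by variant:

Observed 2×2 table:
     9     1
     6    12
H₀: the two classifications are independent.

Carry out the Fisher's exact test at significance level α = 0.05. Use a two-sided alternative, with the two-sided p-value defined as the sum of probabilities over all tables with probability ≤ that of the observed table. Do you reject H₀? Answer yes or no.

reject H₀: yes

Margins: r₁=10, r₂=18, c₁=15, c₂=13, n=28
p_obs = C(10,9)·C(18,6)/C(28,15); sum pmf over tables with pmf ≤ p_obs
p-value (two-sided) = 0.00603
At α=0.05: p < α → reject H₀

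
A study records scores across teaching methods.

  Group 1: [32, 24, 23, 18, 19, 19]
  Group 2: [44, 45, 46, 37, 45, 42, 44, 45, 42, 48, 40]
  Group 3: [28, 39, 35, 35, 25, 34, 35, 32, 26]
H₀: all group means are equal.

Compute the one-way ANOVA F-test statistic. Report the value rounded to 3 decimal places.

test statistic = 50.251

Group means [22.50, 43.45, 32.11], grand mean 34.692
SSB = Σnᵢ(x̄ᵢ−x̄)² = 1796.422; SSW = ΣΣ(x−x̄ᵢ)² = 411.116
MSB = 1796.422/2 = 898.2111; MSW = 411.116/23 = 17.8746
F = MSB/MSW = 50.2507
df = (2, 23)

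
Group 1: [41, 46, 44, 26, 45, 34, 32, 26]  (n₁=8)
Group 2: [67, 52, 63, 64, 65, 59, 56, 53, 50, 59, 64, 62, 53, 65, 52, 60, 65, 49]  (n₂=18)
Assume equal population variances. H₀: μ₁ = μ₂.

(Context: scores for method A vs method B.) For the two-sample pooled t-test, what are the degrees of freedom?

df = n₁ + n₂ − 2 = 8 + 18 − 2 = 24

degrees of freedom = 24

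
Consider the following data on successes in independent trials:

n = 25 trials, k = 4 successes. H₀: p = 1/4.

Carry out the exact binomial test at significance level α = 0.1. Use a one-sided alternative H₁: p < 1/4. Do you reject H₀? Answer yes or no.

Exact binomial: n=25, k=4, p₀=1/4=0.2500
P(X≤4) from Σ C(n,i)·p₀^i·(1−p₀)^(n−i)
p-value (one-sided, H₁ less) = 0.21374
At α=0.1: p ≥ α → fail to reject H₀

reject H₀: no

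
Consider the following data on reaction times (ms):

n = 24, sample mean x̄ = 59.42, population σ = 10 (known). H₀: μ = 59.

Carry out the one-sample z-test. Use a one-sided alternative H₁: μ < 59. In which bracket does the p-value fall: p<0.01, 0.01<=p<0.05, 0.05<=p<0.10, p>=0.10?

p-value bracket: p>=0.10

SE = σ/√n = 10/√24 = 2.0412
z = (x̄−μ₀)/SE = (59.42−59)/2.0412 = 0.2058
p-value (one-sided, H₁ less) = 0.58151
→ bracket: p>=0.10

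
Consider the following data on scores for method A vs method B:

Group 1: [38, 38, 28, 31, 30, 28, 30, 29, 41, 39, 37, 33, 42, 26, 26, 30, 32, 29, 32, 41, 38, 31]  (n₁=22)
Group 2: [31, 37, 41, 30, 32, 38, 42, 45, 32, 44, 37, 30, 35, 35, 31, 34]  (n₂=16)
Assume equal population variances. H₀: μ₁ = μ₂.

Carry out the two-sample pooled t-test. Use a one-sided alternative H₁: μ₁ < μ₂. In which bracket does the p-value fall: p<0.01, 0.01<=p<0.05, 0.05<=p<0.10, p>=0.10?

x̄₁=33.136, s₁=5.130, n₁=22
x̄₂=35.875, s₂=4.978, n₂=16
s_p² = [21·5.130² + 15·4.978²]/36 = 25.6761
SE = √(s_p²·(1/22+1/16)) = 1.6649
t = (33.136−35.875)/1.6649 = -1.6449
df = 36
p-value (one-sided, H₁ less) = 0.05434
→ bracket: 0.05<=p<0.10

p-value bracket: 0.05<=p<0.10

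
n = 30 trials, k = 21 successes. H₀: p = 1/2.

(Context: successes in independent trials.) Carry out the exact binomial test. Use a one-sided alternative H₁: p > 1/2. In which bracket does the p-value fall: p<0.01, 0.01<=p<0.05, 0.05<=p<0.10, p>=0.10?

p-value bracket: 0.01<=p<0.05

Exact binomial: n=30, k=21, p₀=1/2=0.5000
P(X≥21) from Σ C(n,i)·p₀^i·(1−p₀)^(n−i)
p-value (one-sided, H₁ greater) = 0.02139
→ bracket: 0.01<=p<0.05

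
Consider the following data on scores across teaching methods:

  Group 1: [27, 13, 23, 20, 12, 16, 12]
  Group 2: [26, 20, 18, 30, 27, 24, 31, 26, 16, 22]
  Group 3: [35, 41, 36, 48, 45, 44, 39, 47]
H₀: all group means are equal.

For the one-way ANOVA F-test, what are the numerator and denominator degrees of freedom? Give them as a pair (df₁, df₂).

degrees of freedom = [2, 22]

k = 3 groups, N = 25 total
df = (k−1, N−k) = (3−1, 25−3) = (2, 22)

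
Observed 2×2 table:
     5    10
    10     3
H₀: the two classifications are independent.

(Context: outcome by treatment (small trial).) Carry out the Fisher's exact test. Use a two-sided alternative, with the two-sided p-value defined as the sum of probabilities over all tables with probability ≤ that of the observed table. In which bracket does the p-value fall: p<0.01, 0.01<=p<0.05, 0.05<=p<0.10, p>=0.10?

Margins: r₁=15, r₂=13, c₁=15, c₂=13, n=28
p_obs = C(15,5)·C(13,10)/C(28,15); sum pmf over tables with pmf ≤ p_obs
p-value (two-sided) = 0.02964
→ bracket: 0.01<=p<0.05

p-value bracket: 0.01<=p<0.05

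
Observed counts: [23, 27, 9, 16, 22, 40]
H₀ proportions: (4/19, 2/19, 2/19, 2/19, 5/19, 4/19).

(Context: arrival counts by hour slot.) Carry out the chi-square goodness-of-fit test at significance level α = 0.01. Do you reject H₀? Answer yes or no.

reject H₀: yes

n = 137; E_i = n·p_i = [28.84, 14.42, 14.42, 14.42, 36.05, 28.84]
χ² = (23−28.84)²/28.84 + (27−14.42)²/14.42 + (9−14.42)²/14.42 + (16−14.42)²/14.42 + (22−36.05)²/36.05 + (40−28.84)²/28.84 = 24.1602
df = 5
p-value (upper-tail) = 0.00020
At α=0.01: p < α → reject H₀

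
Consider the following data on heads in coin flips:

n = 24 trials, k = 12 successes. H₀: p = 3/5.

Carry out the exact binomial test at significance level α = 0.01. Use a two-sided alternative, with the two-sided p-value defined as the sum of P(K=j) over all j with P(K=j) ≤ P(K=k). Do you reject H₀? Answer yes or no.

Exact binomial: n=24, k=12, p₀=3/5=0.6000
P(X=j) = C(n,j)·p₀^j·(1−p₀)^(n−j); p = Σ P(X=j) over j with P(X=j) ≤ P(X=12)
p-value (two-sided) = 0.40497
At α=0.01: p ≥ α → fail to reject H₀

reject H₀: no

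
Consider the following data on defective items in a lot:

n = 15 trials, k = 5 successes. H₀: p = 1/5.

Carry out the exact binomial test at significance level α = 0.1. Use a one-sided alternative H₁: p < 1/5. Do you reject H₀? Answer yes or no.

Exact binomial: n=15, k=5, p₀=1/5=0.2000
P(X≤5) from Σ C(n,i)·p₀^i·(1−p₀)^(n−i)
p-value (one-sided, H₁ less) = 0.93895
At α=0.1: p ≥ α → fail to reject H₀

reject H₀: no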